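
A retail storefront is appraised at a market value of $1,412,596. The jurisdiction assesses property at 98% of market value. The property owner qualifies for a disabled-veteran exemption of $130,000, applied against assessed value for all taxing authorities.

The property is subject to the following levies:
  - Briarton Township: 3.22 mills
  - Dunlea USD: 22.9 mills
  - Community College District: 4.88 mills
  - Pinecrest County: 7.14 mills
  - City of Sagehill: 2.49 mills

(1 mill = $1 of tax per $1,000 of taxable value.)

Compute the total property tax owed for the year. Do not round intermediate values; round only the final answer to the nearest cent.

$50,964.00

Assessed value = $1,412,596 × 0.98 = $1,384,344.08
Taxable value = $1,384,344.08 − $130,000 = $1,254,344.08
Briarton Township: $1,254,344.08 × 0.00322 = $4,038.9879376
Dunlea USD: $1,254,344.08 × 0.0229 = $28,724.479432
Community College District: $1,254,344.08 × 0.00488 = $6,121.1991104
Pinecrest County: $1,254,344.08 × 0.00714 = $8,956.0167312
City of Sagehill: $1,254,344.08 × 0.00249 = $3,123.3167592
Total = $4,038.9879376 + $28,724.479432 + $6,121.1991104 + $8,956.0167312 + $3,123.3167592 = $50,963.9999704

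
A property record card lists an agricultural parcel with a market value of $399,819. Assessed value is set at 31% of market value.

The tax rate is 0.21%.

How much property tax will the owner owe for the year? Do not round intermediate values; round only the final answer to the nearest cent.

Assessed value = $399,819 × 0.31 = $123,943.89
Tax = $123,943.89 × 0.0021 = $260.282169

$260.28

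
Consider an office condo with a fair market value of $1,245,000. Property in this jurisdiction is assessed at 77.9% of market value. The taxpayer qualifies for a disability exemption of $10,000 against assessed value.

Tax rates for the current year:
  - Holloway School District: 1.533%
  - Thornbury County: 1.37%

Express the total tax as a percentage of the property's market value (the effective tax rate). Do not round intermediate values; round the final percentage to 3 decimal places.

2.238%

Assessed value = $1,245,000 × 0.779 = $969,855
Taxable value = $969,855 − $10,000 = $959,855
Holloway School District: $959,855 × 0.01533 = $14,714.57715
Thornbury County: $959,855 × 0.0137 = $13,150.0135
Total tax = $27,864.59065
Effective rate = $27,864.59065 ÷ $1,245,000 = 2.238% of market value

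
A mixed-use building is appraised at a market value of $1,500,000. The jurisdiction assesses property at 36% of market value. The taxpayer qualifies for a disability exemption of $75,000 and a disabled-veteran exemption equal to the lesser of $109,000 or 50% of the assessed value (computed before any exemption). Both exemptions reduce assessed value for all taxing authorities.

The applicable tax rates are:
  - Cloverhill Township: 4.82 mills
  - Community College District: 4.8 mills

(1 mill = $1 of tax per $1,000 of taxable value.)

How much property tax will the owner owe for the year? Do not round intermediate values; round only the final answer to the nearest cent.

$3,424.72

Assessed value = $1,500,000 × 0.36 = $540,000
Disabled-veteran exemption = min($109,000, 50% × $540,000) = min($109,000, $270,000) = $109,000 (dollar cap binds)
Taxable value = $540,000 − $75,000 − $109,000 = $356,000
Cloverhill Township: $356,000 × 0.00482 = $1,715.92
Community College District: $356,000 × 0.0048 = $1,708.8
Total = $3,424.72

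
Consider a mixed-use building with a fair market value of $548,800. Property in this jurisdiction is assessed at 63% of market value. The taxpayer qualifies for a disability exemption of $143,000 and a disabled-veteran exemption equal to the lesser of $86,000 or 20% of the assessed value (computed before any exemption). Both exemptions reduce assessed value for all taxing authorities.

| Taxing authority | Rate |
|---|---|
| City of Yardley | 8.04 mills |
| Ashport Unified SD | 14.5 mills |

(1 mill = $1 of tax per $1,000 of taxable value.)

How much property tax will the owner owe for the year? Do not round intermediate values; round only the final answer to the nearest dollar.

Assessed value = $548,800 × 0.63 = $345,744
Disabled-veteran exemption = min($86,000, 20% × $345,744) = min($86,000, $69,148.8) = $69,148.8 (percentage binds)
Taxable value = $345,744 − $143,000 − $69,148.8 = $133,595.2
City of Yardley: $133,595.2 × 0.00804 = $1,074.105408
Ashport Unified SD: $133,595.2 × 0.0145 = $1,937.1304
Total = $3,011.235808

$3,011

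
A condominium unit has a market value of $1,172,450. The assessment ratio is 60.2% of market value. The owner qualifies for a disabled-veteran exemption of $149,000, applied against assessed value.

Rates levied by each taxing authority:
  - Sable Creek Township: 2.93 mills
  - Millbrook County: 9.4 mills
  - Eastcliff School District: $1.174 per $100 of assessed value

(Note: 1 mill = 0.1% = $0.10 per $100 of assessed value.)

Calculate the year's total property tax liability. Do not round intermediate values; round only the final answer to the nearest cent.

Assessed value = $1,172,450 × 0.602 = $705,814.9
Taxable value = $705,814.9 − $149,000 = $556,814.9
Sable Creek Township: $556,814.9 × 0.00293 = $1,631.467657
Millbrook County: $556,814.9 × 0.0094 = $5,234.06006
Eastcliff School District: $556,814.9 × 0.01174 = $6,537.006926
Total = $13,402.534643

$13,402.53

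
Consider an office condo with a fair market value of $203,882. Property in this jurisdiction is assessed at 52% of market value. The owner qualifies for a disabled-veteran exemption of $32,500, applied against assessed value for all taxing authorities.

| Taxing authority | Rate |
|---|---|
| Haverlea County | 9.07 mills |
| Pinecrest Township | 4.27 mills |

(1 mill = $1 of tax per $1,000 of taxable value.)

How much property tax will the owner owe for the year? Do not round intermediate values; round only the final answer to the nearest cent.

$980.74

Assessed value = $203,882 × 0.52 = $106,018.64
Taxable value = $106,018.64 − $32,500 = $73,518.64
Haverlea County: $73,518.64 × 0.00907 = $666.8140648
Pinecrest Township: $73,518.64 × 0.00427 = $313.9245928
Total = $666.8140648 + $313.9245928 = $980.7386576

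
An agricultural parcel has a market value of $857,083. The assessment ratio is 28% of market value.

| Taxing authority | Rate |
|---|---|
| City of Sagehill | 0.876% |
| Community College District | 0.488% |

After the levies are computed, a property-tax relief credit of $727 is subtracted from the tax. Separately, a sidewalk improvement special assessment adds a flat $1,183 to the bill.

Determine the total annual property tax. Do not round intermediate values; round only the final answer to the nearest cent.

$3,729.37

Assessed value = $857,083 × 0.28 = $239,983.24
City of Sagehill: $239,983.24 × 0.00876 = $2,102.2531824
Community College District: $239,983.24 × 0.00488 = $1,171.1182112
Levies subtotal = $3,273.3713936
After credit = $3,273.3713936 − $727 = $2,546.3713936
Total = $2,546.3713936 + $1,183 = $3,729.3713936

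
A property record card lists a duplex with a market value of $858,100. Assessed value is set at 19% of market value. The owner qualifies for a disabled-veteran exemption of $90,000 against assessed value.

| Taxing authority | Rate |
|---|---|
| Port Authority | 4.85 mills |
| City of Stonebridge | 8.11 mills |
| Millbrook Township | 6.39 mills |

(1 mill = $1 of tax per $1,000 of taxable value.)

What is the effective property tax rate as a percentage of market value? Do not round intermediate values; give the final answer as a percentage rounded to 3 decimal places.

0.165%

Assessed value = $858,100 × 0.19 = $163,039
Taxable value = $163,039 − $90,000 = $73,039
Port Authority: $73,039 × 0.00485 = $354.23915
City of Stonebridge: $73,039 × 0.00811 = $592.34629
Millbrook Township: $73,039 × 0.00639 = $466.71921
Total tax = $1,413.30465
Effective rate = $1,413.30465 ÷ $858,100 = 0.165% of market value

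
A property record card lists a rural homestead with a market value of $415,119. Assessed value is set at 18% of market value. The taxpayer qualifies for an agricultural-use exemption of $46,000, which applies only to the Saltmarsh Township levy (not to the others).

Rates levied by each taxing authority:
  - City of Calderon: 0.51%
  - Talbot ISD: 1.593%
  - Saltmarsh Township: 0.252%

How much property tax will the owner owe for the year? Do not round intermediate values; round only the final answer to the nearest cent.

Assessed value = $415,119 × 0.18 = $74,721.42
City of Calderon: $74,721.42 × 0.0051 = $381.079242
Talbot ISD: $74,721.42 × 0.01593 = $1,190.3122206
Saltmarsh Township: ($74,721.42 − $46,000) × 0.00252 = $28,721.42 × 0.00252 = $72.3779784
Total = $1,643.769441

$1,643.77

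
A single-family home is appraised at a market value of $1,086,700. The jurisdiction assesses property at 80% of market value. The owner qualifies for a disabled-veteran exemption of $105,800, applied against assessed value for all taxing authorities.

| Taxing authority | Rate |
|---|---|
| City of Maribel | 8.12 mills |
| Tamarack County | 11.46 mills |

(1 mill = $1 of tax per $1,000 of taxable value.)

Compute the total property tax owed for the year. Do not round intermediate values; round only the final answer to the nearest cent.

Assessed value = $1,086,700 × 0.8 = $869,360
Taxable value = $869,360 − $105,800 = $763,560
City of Maribel: $763,560 × 0.00812 = $6,200.1072
Tamarack County: $763,560 × 0.01146 = $8,750.3976
Total = $6,200.1072 + $8,750.3976 = $14,950.5048

$14,950.50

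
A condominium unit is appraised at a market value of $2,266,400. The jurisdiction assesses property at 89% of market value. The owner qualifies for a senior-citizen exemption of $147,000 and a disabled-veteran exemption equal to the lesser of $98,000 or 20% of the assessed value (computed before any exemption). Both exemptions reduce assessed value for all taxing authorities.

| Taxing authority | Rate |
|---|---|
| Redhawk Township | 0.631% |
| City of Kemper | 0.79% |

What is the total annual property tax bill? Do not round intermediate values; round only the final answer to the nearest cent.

Assessed value = $2,266,400 × 0.89 = $2,017,096
Disabled-veteran exemption = min($98,000, 20% × $2,017,096) = min($98,000, $403,419.2) = $98,000 (dollar cap binds)
Taxable value = $2,017,096 − $147,000 − $98,000 = $1,772,096
Redhawk Township: $1,772,096 × 0.00631 = $11,181.92576
City of Kemper: $1,772,096 × 0.0079 = $13,999.5584
Total = $25,181.48416

$25,181.48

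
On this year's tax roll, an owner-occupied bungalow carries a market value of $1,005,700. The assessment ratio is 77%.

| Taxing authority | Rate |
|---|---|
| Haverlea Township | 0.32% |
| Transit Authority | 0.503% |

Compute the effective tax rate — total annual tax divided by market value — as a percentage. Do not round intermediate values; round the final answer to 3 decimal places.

0.634%

Assessed value = $1,005,700 × 0.77 = $774,389
Haverlea Township: $774,389 × 0.0032 = $2,478.0448
Transit Authority: $774,389 × 0.00503 = $3,895.17667
Total tax = $6,373.22147
Effective rate = $6,373.22147 ÷ $1,005,700 = 0.634% of market value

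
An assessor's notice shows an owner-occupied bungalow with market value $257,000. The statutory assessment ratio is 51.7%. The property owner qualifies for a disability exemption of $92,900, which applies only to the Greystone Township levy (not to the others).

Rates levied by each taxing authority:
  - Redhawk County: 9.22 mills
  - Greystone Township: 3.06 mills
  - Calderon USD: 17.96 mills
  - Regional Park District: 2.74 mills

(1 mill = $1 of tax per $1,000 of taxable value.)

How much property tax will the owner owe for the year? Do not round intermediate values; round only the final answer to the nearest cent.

$4,097.75

Assessed value = $257,000 × 0.517 = $132,869
Redhawk County: $132,869 × 0.00922 = $1,225.05218
Greystone Township: ($132,869 − $92,900) × 0.00306 = $39,969 × 0.00306 = $122.30514
Calderon USD: $132,869 × 0.01796 = $2,386.32724
Regional Park District: $132,869 × 0.00274 = $364.06106
Total = $4,097.74562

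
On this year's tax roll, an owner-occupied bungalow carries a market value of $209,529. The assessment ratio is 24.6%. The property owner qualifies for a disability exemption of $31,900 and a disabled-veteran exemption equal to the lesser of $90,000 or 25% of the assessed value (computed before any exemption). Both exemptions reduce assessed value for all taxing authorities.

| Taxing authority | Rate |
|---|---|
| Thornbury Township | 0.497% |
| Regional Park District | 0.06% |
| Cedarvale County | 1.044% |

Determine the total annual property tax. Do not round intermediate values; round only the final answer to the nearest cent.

Assessed value = $209,529 × 0.246 = $51,544.134
Disabled-veteran exemption = min($90,000, 25% × $51,544.134) = min($90,000, $12,886.0335) = $12,886.0335 (percentage binds)
Taxable value = $51,544.134 − $31,900 − $12,886.0335 = $6,758.1005
Thornbury Township: $6,758.1005 × 0.00497 = $33.587759485
Regional Park District: $6,758.1005 × 0.0006 = $4.0548603
Cedarvale County: $6,758.1005 × 0.01044 = $70.55456922
Total = $108.197189005

$108.20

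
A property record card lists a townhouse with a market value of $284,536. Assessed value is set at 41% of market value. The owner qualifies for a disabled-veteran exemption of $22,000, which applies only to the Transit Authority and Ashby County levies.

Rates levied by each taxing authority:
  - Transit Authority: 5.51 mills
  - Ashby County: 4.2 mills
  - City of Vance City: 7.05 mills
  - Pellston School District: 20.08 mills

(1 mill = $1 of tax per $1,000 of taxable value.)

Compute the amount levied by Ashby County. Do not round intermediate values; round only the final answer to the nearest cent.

$397.57

Assessed value = $284,536 × 0.41 = $116,659.76
Ashby County taxable value = $116,659.76 − $22,000 = $94,659.76
Ashby County levy = $94,659.76 × 0.0042 = $397.570992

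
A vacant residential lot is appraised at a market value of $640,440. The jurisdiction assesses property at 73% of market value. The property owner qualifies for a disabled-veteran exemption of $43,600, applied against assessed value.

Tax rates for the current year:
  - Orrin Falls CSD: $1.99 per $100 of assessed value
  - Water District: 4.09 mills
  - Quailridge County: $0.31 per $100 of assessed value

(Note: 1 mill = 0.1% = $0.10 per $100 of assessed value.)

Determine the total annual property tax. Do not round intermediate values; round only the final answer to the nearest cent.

$11,484.03

Assessed value = $640,440 × 0.73 = $467,521.2
Taxable value = $467,521.2 − $43,600 = $423,921.2
Orrin Falls CSD: $423,921.2 × 0.0199 = $8,436.03188
Water District: $423,921.2 × 0.00409 = $1,733.837708
Quailridge County: $423,921.2 × 0.0031 = $1,314.15572
Total = $11,484.025308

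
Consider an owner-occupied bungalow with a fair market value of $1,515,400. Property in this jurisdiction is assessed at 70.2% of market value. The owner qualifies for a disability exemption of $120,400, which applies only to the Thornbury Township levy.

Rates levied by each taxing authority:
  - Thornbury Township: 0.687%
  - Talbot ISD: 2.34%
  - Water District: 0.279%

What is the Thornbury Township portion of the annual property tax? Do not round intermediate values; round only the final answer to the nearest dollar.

$6,481

Assessed value = $1,515,400 × 0.702 = $1,063,810.8
Thornbury Township taxable value = $1,063,810.8 − $120,400 = $943,410.8
Thornbury Township levy = $943,410.8 × 0.00687 = $6,481.232196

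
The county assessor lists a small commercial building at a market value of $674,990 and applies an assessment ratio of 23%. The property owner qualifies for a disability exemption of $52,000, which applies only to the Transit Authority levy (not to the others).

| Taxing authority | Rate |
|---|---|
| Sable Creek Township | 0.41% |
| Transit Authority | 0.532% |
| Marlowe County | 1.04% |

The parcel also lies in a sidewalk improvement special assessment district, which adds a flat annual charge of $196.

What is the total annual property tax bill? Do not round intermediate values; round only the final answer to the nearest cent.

$2,996.37

Assessed value = $674,990 × 0.23 = $155,247.7
Sable Creek Township: $155,247.7 × 0.0041 = $636.51557
Transit Authority: ($155,247.7 − $52,000) × 0.00532 = $103,247.7 × 0.00532 = $549.277764
Marlowe County: $155,247.7 × 0.0104 = $1,614.57608
Levies subtotal = $2,800.369414
Total = $2,800.369414 + $196 = $2,996.369414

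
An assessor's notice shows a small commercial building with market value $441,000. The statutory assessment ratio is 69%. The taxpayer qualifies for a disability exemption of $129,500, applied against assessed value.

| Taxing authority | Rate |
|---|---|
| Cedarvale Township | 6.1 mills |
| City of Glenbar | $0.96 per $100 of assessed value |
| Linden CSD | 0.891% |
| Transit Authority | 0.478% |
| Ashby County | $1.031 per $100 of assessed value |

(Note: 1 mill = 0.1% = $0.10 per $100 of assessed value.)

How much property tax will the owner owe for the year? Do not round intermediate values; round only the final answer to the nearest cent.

$6,939.16

Assessed value = $441,000 × 0.69 = $304,290
Taxable value = $304,290 − $129,500 = $174,790
Cedarvale Township: $174,790 × 0.0061 = $1,066.219
City of Glenbar: $174,790 × 0.0096 = $1,677.984
Linden CSD: $174,790 × 0.00891 = $1,557.3789
Transit Authority: $174,790 × 0.00478 = $835.4962
Ashby County: $174,790 × 0.01031 = $1,802.0849
Total = $6,939.163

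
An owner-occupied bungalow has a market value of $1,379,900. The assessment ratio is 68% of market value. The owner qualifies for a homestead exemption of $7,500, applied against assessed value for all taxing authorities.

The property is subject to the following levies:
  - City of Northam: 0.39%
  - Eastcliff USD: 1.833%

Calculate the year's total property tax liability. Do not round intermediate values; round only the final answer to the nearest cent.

Assessed value = $1,379,900 × 0.68 = $938,332
Taxable value = $938,332 − $7,500 = $930,832
City of Northam: $930,832 × 0.0039 = $3,630.2448
Eastcliff USD: $930,832 × 0.01833 = $17,062.15056
Total = $3,630.2448 + $17,062.15056 = $20,692.39536

$20,692.40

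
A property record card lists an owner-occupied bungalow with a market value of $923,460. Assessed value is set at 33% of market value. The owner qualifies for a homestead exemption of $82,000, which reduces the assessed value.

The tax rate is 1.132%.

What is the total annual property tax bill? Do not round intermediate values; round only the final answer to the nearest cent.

$2,521.44

Assessed value = $923,460 × 0.33 = $304,741.8
Taxable value = $304,741.8 − $82,000 = $222,741.8
Tax = $222,741.8 × 0.01132 = $2,521.437176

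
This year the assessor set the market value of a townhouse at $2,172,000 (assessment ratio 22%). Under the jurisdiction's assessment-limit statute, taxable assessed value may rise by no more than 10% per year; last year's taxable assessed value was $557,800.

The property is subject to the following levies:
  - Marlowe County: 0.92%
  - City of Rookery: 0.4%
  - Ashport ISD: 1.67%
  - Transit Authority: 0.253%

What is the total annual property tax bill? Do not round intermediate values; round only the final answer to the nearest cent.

$15,496.35

Uncapped assessed value = $2,172,000 × 0.22 = $477,840
Cap limit = $557,800 × 1.1 = $613,580
Taxable assessed value = min($477,840, $613,580) = $477,840 (cap does not bind)
Marlowe County: $477,840 × 0.0092 = $4,396.128
City of Rookery: $477,840 × 0.004 = $1,911.36
Ashport ISD: $477,840 × 0.0167 = $7,979.928
Transit Authority: $477,840 × 0.00253 = $1,208.9352
Total = $15,496.3512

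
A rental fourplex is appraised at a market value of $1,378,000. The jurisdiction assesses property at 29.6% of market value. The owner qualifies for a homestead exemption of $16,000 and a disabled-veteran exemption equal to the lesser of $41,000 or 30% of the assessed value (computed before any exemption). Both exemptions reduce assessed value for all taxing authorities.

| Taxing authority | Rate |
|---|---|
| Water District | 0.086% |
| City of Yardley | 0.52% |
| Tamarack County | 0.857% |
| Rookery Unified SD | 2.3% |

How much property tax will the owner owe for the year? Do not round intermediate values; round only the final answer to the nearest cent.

$13,203.92

Assessed value = $1,378,000 × 0.296 = $407,888
Disabled-veteran exemption = min($41,000, 30% × $407,888) = min($41,000, $122,366.4) = $41,000 (dollar cap binds)
Taxable value = $407,888 − $16,000 − $41,000 = $350,888
Water District: $350,888 × 0.00086 = $301.76368
City of Yardley: $350,888 × 0.0052 = $1,824.6176
Tamarack County: $350,888 × 0.00857 = $3,007.11016
Rookery Unified SD: $350,888 × 0.023 = $8,070.424
Total = $13,203.91544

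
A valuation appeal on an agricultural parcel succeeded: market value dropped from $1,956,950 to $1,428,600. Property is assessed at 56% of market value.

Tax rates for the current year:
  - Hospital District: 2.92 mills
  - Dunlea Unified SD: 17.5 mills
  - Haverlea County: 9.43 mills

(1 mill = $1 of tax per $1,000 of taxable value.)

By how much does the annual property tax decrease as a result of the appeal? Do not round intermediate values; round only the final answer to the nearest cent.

Old assessed value = $1,956,950 × 0.56 = $1,095,892
New assessed value = $1,428,600 × 0.56 = $800,016
Combined rate = 0.00292 + 0.0175 + 0.00943 = 0.02985
Old tax = $1,095,892 × 0.02985 = $32,712.3762
New tax = $800,016 × 0.02985 = $23,880.4776
Reduction = $32,712.3762 − $23,880.4776 = $8,831.8986

$8,831.90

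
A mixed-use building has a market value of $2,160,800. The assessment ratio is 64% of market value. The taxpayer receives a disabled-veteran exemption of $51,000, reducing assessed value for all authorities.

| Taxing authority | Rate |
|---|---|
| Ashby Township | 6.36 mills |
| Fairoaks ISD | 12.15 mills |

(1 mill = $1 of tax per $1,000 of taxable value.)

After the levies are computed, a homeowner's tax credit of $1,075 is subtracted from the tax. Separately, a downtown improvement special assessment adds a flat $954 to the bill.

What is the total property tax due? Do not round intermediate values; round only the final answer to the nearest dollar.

$24,533

Assessed value = $2,160,800 × 0.64 = $1,382,912
Taxable value = $1,382,912 − $51,000 = $1,331,912
Ashby Township: $1,331,912 × 0.00636 = $8,470.96032
Fairoaks ISD: $1,331,912 × 0.01215 = $16,182.7308
Levies subtotal = $24,653.69112
After credit = $24,653.69112 − $1,075 = $23,578.69112
Total = $23,578.69112 + $954 = $24,532.69112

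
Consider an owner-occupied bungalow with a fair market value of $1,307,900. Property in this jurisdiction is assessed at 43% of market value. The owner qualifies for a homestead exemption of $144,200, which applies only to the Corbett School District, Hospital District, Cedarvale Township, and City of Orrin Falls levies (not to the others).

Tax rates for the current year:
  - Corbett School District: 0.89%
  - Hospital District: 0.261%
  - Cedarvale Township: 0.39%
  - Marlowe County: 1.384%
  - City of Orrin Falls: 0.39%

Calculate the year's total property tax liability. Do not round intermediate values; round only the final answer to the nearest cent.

Assessed value = $1,307,900 × 0.43 = $562,397
Corbett School District: ($562,397 − $144,200) × 0.0089 = $418,197 × 0.0089 = $3,721.9533
Hospital District: ($562,397 − $144,200) × 0.00261 = $418,197 × 0.00261 = $1,091.49417
Cedarvale Township: ($562,397 − $144,200) × 0.0039 = $418,197 × 0.0039 = $1,630.9683
Marlowe County: $562,397 × 0.01384 = $7,783.57448
City of Orrin Falls: ($562,397 − $144,200) × 0.0039 = $418,197 × 0.0039 = $1,630.9683
Total = $15,858.95855

$15,858.96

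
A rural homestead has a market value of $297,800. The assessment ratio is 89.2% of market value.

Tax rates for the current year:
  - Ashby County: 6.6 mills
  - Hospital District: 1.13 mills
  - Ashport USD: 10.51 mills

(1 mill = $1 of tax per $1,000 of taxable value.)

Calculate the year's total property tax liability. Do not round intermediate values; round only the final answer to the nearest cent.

$4,845.23

Assessed value = $297,800 × 0.892 = $265,637.6
Ashby County: $265,637.6 × 0.0066 = $1,753.20816
Hospital District: $265,637.6 × 0.00113 = $300.170488
Ashport USD: $265,637.6 × 0.01051 = $2,791.851176
Total = $1,753.20816 + $300.170488 + $2,791.851176 = $4,845.229824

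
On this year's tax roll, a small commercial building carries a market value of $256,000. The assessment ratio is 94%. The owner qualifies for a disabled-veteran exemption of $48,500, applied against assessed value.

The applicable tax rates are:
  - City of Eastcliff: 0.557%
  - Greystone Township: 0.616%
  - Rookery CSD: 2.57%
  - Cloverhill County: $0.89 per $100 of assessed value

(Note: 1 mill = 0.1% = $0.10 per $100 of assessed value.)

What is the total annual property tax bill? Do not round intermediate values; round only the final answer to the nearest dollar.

Assessed value = $256,000 × 0.94 = $240,640
Taxable value = $240,640 − $48,500 = $192,140
City of Eastcliff: $192,140 × 0.00557 = $1,070.2198
Greystone Township: $192,140 × 0.00616 = $1,183.5824
Rookery CSD: $192,140 × 0.0257 = $4,937.998
Cloverhill County: $192,140 × 0.0089 = $1,710.046
Total = $8,901.8462

$8,902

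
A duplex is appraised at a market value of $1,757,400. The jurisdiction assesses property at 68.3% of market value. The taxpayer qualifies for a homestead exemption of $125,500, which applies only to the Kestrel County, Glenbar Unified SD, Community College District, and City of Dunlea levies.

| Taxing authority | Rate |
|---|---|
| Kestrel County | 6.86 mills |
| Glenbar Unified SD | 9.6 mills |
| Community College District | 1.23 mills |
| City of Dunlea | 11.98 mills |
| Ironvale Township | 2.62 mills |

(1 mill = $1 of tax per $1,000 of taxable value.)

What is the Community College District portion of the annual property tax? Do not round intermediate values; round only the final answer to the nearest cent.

Assessed value = $1,757,400 × 0.683 = $1,200,304.2
Community College District taxable value = $1,200,304.2 − $125,500 = $1,074,804.2
Community College District levy = $1,074,804.2 × 0.00123 = $1,322.009166

$1,322.01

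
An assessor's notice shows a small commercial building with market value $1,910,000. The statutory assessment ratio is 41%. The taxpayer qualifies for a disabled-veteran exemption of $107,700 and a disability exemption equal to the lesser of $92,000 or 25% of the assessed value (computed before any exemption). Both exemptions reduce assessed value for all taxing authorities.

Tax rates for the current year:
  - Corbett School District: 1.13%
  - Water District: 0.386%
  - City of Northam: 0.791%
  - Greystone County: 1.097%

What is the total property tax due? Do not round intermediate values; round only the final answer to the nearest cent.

$19,858.94

Assessed value = $1,910,000 × 0.41 = $783,100
Disability exemption = min($92,000, 25% × $783,100) = min($92,000, $195,775) = $92,000 (dollar cap binds)
Taxable value = $783,100 − $107,700 − $92,000 = $583,400
Corbett School District: $583,400 × 0.0113 = $6,592.42
Water District: $583,400 × 0.00386 = $2,251.924
City of Northam: $583,400 × 0.00791 = $4,614.694
Greystone County: $583,400 × 0.01097 = $6,399.898
Total = $19,858.936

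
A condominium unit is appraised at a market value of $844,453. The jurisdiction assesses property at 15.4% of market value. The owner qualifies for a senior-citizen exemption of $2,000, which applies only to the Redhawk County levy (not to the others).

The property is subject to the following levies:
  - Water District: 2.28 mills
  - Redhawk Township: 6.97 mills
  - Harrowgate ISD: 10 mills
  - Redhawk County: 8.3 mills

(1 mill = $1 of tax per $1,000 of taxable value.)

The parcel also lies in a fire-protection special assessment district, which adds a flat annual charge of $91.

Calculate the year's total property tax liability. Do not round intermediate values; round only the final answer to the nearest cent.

Assessed value = $844,453 × 0.154 = $130,045.762
Water District: $130,045.762 × 0.00228 = $296.50433736
Redhawk Township: $130,045.762 × 0.00697 = $906.41896114
Harrowgate ISD: $130,045.762 × 0.01 = $1,300.45762
Redhawk County: ($130,045.762 − $2,000) × 0.0083 = $128,045.762 × 0.0083 = $1,062.7798246
Levies subtotal = $3,566.1607431
Total = $3,566.1607431 + $91 = $3,657.1607431

$3,657.16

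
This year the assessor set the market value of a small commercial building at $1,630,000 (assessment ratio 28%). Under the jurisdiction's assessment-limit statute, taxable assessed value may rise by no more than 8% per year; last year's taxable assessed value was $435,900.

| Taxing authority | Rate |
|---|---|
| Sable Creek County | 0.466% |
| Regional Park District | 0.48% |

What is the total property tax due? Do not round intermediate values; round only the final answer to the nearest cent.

Uncapped assessed value = $1,630,000 × 0.28 = $456,400
Cap limit = $435,900 × 1.08 = $470,772
Taxable assessed value = min($456,400, $470,772) = $456,400 (cap does not bind)
Sable Creek County: $456,400 × 0.00466 = $2,126.824
Regional Park District: $456,400 × 0.0048 = $2,190.72
Total = $4,317.544

$4,317.54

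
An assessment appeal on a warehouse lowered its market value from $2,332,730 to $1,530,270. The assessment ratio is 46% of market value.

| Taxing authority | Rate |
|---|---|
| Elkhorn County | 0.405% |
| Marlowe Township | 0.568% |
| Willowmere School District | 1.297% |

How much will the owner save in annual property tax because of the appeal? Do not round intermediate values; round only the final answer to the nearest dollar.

$8,379

Old assessed value = $2,332,730 × 0.46 = $1,073,055.8
New assessed value = $1,530,270 × 0.46 = $703,924.2
Combined rate = 0.00405 + 0.00568 + 0.01297 = 0.0227
Old tax = $1,073,055.8 × 0.0227 = $24,358.36666
New tax = $703,924.2 × 0.0227 = $15,979.07934
Reduction = $24,358.36666 − $15,979.07934 = $8,379.28732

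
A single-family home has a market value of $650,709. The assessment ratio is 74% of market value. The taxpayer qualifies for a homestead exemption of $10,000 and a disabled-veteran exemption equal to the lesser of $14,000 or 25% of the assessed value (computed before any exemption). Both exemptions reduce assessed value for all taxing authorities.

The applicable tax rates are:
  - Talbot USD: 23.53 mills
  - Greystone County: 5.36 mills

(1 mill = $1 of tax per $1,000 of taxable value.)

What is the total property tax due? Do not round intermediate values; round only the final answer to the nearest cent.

Assessed value = $650,709 × 0.74 = $481,524.66
Disabled-veteran exemption = min($14,000, 25% × $481,524.66) = min($14,000, $120,381.165) = $14,000 (dollar cap binds)
Taxable value = $481,524.66 − $10,000 − $14,000 = $457,524.66
Talbot USD: $457,524.66 × 0.02353 = $10,765.5552498
Greystone County: $457,524.66 × 0.00536 = $2,452.3321776
Total = $13,217.8874274

$13,217.89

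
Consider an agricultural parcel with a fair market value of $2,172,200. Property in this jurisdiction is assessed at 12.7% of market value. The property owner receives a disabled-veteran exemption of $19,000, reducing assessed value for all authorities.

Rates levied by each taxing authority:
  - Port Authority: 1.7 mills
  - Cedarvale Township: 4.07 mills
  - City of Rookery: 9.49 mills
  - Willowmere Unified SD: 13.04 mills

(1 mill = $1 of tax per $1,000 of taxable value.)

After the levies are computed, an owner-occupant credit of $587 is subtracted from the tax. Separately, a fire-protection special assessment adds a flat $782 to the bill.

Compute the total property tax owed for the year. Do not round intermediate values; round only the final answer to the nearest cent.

Assessed value = $2,172,200 × 0.127 = $275,869.4
Taxable value = $275,869.4 − $19,000 = $256,869.4
Port Authority: $256,869.4 × 0.0017 = $436.67798
Cedarvale Township: $256,869.4 × 0.00407 = $1,045.458458
City of Rookery: $256,869.4 × 0.00949 = $2,437.690606
Willowmere Unified SD: $256,869.4 × 0.01304 = $3,349.576976
Levies subtotal = $7,269.40402
After credit = $7,269.40402 − $587 = $6,682.40402
Total = $6,682.40402 + $782 = $7,464.40402

$7,464.40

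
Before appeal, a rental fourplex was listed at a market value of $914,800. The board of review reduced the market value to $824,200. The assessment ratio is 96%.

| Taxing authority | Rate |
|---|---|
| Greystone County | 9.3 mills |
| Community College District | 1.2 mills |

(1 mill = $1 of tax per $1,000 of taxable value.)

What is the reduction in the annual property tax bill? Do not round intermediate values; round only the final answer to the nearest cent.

Old assessed value = $914,800 × 0.96 = $878,208
New assessed value = $824,200 × 0.96 = $791,232
Combined rate = 0.0093 + 0.0012 = 0.0105
Old tax = $878,208 × 0.0105 = $9,221.184
New tax = $791,232 × 0.0105 = $8,307.936
Reduction = $9,221.184 − $8,307.936 = $913.248

$913.25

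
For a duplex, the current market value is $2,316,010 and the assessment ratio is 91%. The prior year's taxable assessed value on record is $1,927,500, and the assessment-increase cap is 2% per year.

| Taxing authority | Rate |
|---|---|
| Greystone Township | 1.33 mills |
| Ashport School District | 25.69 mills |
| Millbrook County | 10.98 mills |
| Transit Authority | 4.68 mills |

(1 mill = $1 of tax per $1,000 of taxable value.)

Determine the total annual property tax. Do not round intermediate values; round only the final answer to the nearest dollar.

Uncapped assessed value = $2,316,010 × 0.91 = $2,107,569.1
Cap limit = $1,927,500 × 1.02 = $1,966,050
Taxable assessed value = min($2,107,569.1, $1,966,050) = $1,966,050 (cap binds)
Greystone Township: $1,966,050 × 0.00133 = $2,614.8465
Ashport School District: $1,966,050 × 0.02569 = $50,507.8245
Millbrook County: $1,966,050 × 0.01098 = $21,587.229
Transit Authority: $1,966,050 × 0.00468 = $9,201.114
Total = $83,911.014

$83,911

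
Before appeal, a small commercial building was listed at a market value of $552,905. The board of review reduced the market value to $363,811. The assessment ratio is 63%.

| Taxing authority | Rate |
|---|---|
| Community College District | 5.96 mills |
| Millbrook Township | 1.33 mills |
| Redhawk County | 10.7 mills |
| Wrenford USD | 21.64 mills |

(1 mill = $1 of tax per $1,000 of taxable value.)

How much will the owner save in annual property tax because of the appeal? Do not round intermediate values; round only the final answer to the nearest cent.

Old assessed value = $552,905 × 0.63 = $348,330.15
New assessed value = $363,811 × 0.63 = $229,200.93
Combined rate = 0.00596 + 0.00133 + 0.0107 + 0.02164 = 0.03963
Old tax = $348,330.15 × 0.03963 = $13,804.3238445
New tax = $229,200.93 × 0.03963 = $9,083.2328559
Reduction = $13,804.3238445 − $9,083.2328559 = $4,721.0909886

$4,721.09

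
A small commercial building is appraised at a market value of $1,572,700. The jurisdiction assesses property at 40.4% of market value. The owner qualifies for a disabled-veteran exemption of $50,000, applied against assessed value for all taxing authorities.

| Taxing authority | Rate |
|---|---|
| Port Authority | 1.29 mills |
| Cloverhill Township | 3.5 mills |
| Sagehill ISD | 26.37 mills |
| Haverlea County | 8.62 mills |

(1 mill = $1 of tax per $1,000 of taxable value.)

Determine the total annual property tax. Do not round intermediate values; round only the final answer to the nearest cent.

Assessed value = $1,572,700 × 0.404 = $635,370.8
Taxable value = $635,370.8 − $50,000 = $585,370.8
Port Authority: $585,370.8 × 0.00129 = $755.128332
Cloverhill Township: $585,370.8 × 0.0035 = $2,048.7978
Sagehill ISD: $585,370.8 × 0.02637 = $15,436.227996
Haverlea County: $585,370.8 × 0.00862 = $5,045.896296
Total = $755.128332 + $2,048.7978 + $15,436.227996 + $5,045.896296 = $23,286.050424

$23,286.05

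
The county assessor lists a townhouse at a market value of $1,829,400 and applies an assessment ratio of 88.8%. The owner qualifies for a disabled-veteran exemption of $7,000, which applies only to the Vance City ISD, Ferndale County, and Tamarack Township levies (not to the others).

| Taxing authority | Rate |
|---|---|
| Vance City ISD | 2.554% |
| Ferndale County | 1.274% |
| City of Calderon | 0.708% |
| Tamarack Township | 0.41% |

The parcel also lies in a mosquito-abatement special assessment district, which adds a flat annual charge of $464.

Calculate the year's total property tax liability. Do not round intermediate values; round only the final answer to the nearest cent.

Assessed value = $1,829,400 × 0.888 = $1,624,507.2
Vance City ISD: ($1,624,507.2 − $7,000) × 0.02554 = $1,617,507.2 × 0.02554 = $41,311.133888
Ferndale County: ($1,624,507.2 − $7,000) × 0.01274 = $1,617,507.2 × 0.01274 = $20,607.041728
City of Calderon: $1,624,507.2 × 0.00708 = $11,501.510976
Tamarack Township: ($1,624,507.2 − $7,000) × 0.0041 = $1,617,507.2 × 0.0041 = $6,631.77952
Levies subtotal = $80,051.466112
Total = $80,051.466112 + $464 = $80,515.466112

$80,515.47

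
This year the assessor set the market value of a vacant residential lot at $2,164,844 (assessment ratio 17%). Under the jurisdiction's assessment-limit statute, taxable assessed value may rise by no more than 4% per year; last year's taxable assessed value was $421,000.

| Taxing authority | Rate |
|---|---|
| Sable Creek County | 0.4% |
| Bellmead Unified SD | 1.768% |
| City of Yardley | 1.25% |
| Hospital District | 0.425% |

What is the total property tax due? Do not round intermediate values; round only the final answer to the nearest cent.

$14,143.14

Uncapped assessed value = $2,164,844 × 0.17 = $368,023.48
Cap limit = $421,000 × 1.04 = $437,840
Taxable assessed value = min($368,023.48, $437,840) = $368,023.48 (cap does not bind)
Sable Creek County: $368,023.48 × 0.004 = $1,472.09392
Bellmead Unified SD: $368,023.48 × 0.01768 = $6,506.6551264
City of Yardley: $368,023.48 × 0.0125 = $4,600.2935
Hospital District: $368,023.48 × 0.00425 = $1,564.09979
Total = $14,143.1423364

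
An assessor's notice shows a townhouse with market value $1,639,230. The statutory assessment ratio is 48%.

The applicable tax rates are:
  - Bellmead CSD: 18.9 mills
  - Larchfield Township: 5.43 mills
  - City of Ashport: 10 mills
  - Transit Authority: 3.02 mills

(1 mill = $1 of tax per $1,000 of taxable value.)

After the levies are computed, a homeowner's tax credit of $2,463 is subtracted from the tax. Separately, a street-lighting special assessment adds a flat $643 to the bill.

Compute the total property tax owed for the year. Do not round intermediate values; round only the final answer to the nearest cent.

Assessed value = $1,639,230 × 0.48 = $786,830.4
Bellmead CSD: $786,830.4 × 0.0189 = $14,871.09456
Larchfield Township: $786,830.4 × 0.00543 = $4,272.489072
City of Ashport: $786,830.4 × 0.01 = $7,868.304
Transit Authority: $786,830.4 × 0.00302 = $2,376.227808
Levies subtotal = $29,388.11544
After credit = $29,388.11544 − $2,463 = $26,925.11544
Total = $26,925.11544 + $643 = $27,568.11544

$27,568.12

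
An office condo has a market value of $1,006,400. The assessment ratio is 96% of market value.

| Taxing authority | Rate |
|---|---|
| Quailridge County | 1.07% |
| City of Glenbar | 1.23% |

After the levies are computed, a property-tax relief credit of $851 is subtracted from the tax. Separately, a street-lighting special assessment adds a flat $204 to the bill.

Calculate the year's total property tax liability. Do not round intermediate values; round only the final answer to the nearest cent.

$21,574.31

Assessed value = $1,006,400 × 0.96 = $966,144
Quailridge County: $966,144 × 0.0107 = $10,337.7408
City of Glenbar: $966,144 × 0.0123 = $11,883.5712
Levies subtotal = $22,221.312
After credit = $22,221.312 − $851 = $21,370.312
Total = $21,370.312 + $204 = $21,574.312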